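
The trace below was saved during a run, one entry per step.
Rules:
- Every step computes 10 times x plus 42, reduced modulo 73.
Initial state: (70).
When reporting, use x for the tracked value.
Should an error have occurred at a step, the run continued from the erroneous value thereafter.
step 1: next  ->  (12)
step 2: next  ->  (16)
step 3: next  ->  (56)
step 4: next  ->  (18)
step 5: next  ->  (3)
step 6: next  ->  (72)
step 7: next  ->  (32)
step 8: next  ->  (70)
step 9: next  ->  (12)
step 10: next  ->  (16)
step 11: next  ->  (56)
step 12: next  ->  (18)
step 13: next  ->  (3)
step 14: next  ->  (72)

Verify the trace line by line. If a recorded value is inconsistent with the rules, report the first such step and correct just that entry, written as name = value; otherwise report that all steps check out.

Recomputing the run from the initial state:
step 1: x = 12
step 2: x = 16
step 3: x = 56
step 4: x = 18
step 5: x = 3
step 6: x = 72
step 7: x = 32
step 8: x = 70
step 9: x = 12
step 10: x = 16
step 11: x = 56
step 12: x = 18
step 13: x = 3
step 14: x = 72
This matches the trace at every step.

no error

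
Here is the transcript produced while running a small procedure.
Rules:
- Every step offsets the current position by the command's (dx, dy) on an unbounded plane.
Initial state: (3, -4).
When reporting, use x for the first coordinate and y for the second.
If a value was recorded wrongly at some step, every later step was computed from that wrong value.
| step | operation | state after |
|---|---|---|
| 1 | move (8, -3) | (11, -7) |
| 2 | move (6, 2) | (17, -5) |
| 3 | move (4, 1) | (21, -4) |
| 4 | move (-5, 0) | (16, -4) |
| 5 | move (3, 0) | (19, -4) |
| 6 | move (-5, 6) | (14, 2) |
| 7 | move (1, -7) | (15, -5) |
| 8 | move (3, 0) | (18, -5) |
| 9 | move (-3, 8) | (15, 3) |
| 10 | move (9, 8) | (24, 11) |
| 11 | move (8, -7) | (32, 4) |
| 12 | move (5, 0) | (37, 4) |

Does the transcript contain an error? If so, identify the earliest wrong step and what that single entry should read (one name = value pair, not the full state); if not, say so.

no error

Step 1: x = 3 + (8) = 11, y = -4 + (-3) = -7 — same as recorded.
Step 2: x = 11 + (6) = 17, y = -7 + (2) = -5 — confirmed correct.
Step 3: x = 17 + (4) = 21, y = -5 + (1) = -4 — confirmed correct.
Step 4: x = 21 + (-5) = 16, y = -4 + (0) = -4 — in agreement.
Step 5: x = 16 + (3) = 19, y = -4 + (0) = -4 — consistent with the transcript.
Step 6: x = 19 + (-5) = 14, y = -4 + (6) = 2 — exactly as logged.
Step 7: x = 14 + (1) = 15, y = 2 + (-7) = -5 — no discrepancy.
Step 8: x = 15 + (3) = 18, y = -5 + (0) = -5 — exactly as logged.
Step 9: x = 18 + (-3) = 15, y = -5 + (8) = 3 — verified.
Step 10: x = 15 + (9) = 24, y = 3 + (8) = 11 — consistent with the transcript.
Step 11: x = 24 + (8) = 32, y = 11 + (-7) = 4 — same as recorded.
Step 12: x = 32 + (5) = 37, y = 4 + (0) = 4 — agrees with the transcript.
No step deviates from the rules.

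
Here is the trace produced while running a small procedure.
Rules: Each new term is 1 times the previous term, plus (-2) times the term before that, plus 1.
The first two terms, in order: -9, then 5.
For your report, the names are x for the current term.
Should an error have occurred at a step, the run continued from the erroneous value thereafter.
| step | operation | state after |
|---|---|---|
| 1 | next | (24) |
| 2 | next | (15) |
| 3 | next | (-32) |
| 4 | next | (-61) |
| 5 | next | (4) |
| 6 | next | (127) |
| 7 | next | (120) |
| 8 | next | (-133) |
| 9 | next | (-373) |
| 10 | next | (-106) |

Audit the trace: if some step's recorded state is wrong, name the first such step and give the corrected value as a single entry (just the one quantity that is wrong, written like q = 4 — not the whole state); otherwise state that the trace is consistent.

Step 1: x = 1*(5) + (-2)*(-9) + (1) = 24 — verified.
Step 2: x = 1*(24) + (-2)*(5) + (1) = 15 — confirmed correct.
Step 3: x = 1*(15) + (-2)*(24) + (1) = -32 — no discrepancy.
Step 4: x = 1*(-32) + (-2)*(15) + (1) = -61 — agrees with the trace.
Step 5: x = 1*(-61) + (-2)*(-32) + (1) = 4 — no discrepancy.
Step 6: x = 1*(4) + (-2)*(-61) + (1) = 127 — checks out.
Step 7: x = 1*(127) + (-2)*(4) + (1) = 120 — in agreement.
Step 8: x = 1*(120) + (-2)*(127) + (1) = -133 — matches.
Step 9: x = 1*(-133) + (-2)*(120) + (1) = -372 — the trace has a different value.
The audit stops at step 9: the recorded entry is wrong and should be x = -372.

step 9, x = -372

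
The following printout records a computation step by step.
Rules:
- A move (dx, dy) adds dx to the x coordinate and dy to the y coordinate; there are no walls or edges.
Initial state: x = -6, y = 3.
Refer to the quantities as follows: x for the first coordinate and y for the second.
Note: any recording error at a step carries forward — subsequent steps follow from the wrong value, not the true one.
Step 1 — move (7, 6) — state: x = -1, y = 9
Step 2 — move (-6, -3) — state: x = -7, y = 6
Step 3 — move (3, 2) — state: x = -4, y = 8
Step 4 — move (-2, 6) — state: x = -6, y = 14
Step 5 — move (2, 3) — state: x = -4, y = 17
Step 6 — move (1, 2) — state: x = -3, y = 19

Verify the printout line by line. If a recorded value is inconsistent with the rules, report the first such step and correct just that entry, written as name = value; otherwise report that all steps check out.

step 1, x = 1

Recomputing the run from the initial state:
step 1: x = 1, y = 9
step 2: x = -5, y = 6
step 3: x = -2, y = 8
step 4: x = -4, y = 14
step 5: x = -2, y = 17
step 6: x = -1, y = 19
The first disagreement with the printout is at step 1, where the value should be x = 1.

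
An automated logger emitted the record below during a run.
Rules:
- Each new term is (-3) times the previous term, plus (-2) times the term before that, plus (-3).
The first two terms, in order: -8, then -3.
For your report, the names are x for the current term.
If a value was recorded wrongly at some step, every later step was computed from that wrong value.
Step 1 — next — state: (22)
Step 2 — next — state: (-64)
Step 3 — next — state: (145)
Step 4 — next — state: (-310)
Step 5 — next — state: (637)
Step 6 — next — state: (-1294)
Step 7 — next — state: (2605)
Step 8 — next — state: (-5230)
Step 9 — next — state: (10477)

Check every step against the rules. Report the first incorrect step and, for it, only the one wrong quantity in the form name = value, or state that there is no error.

step 2, x = -63

step 1: x = -3*(-3) + (-2)*(-8) + (-3) = 22 -> in agreement
step 2: x = -3*(22) + (-2)*(-3) + (-3) = -63 -> the record has a different value
The audit stops at step 2: the recorded entry is wrong and should be x = -63.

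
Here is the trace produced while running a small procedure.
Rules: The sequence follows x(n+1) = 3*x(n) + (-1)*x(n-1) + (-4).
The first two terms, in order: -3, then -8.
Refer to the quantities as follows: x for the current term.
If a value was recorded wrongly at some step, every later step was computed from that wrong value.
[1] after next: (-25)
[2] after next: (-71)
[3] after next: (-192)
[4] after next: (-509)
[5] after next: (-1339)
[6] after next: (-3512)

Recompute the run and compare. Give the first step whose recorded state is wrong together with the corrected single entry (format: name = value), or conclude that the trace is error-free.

1. x = 3*(-8) + (-1)*(-3) + (-4) = -25 (in agreement)
2. x = 3*(-25) + (-1)*(-8) + (-4) = -71 (checks out)
3. x = 3*(-71) + (-1)*(-25) + (-4) = -192 (consistent with the trace)
4. x = 3*(-192) + (-1)*(-71) + (-4) = -509 (no discrepancy)
5. x = 3*(-509) + (-1)*(-192) + (-4) = -1339 (same as recorded)
6. x = 3*(-1339) + (-1)*(-509) + (-4) = -3512 (matches)
The whole run recomputes cleanly — no discrepancies.

no error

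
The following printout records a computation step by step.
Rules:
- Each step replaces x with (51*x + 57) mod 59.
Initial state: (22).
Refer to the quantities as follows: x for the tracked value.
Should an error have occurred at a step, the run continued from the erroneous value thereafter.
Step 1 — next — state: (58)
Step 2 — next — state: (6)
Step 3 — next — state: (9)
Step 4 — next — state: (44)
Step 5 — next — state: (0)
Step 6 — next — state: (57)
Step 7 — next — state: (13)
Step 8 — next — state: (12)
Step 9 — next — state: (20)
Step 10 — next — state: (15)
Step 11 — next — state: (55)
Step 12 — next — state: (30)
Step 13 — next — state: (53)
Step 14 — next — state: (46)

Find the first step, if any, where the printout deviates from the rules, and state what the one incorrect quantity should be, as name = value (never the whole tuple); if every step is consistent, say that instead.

Step 1: x = (51*22 + 57) mod 59 = 58 — agrees with the printout.
Step 2: x = (51*58 + 57) mod 59 = 6 — agrees with the printout.
Step 3: x = (51*6 + 57) mod 59 = 9 — in agreement.
Step 4: x = (51*9 + 57) mod 59 = 44 — checks out.
Step 5: x = (51*44 + 57) mod 59 = 0 — consistent with the printout.
Step 6: x = (51*0 + 57) mod 59 = 57 — no discrepancy.
Step 7: x = (51*57 + 57) mod 59 = 14 — first mismatch against the printout.
That makes step 7 the first incorrect line — x = 14 is what it should show.

step 7, x = 14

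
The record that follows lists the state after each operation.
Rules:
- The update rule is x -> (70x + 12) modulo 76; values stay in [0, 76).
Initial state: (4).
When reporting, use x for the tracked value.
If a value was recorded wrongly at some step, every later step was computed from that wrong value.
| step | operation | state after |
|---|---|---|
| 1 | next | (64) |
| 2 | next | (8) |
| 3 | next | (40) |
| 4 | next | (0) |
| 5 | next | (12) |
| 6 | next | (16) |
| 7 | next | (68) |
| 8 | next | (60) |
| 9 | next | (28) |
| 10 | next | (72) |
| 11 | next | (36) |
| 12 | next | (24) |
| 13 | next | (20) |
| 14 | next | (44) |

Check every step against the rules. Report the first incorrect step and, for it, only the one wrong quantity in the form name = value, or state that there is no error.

step 9, x = 32

Recomputing the run from the initial state:
step 1: x = 64
step 2: x = 8
step 3: x = 40
step 4: x = 0
step 5: x = 12
step 6: x = 16
step 7: x = 68
step 8: x = 60
step 9: x = 32
step 10: x = 48
step 11: x = 28
step 12: x = 72
step 13: x = 36
step 14: x = 24
The first disagreement with the record is at step 9, where the value should be x = 32.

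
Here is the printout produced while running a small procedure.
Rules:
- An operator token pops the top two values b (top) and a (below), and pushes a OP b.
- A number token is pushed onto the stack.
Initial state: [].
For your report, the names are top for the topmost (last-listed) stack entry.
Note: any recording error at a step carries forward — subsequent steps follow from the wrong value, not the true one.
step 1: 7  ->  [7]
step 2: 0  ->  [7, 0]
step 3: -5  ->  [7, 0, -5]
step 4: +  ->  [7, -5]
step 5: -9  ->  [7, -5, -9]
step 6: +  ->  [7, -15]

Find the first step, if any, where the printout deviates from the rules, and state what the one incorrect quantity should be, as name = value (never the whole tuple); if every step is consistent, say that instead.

step 6, top = -14

Step 1: push 7: top = 7 — no discrepancy.
Step 2: push 0: top = 0 — matches.
Step 3: push -5: top = -5 — no discrepancy.
Step 4: 0 + -5 = -5 — no discrepancy.
Step 5: push -9: top = -9 — verified.
Step 6: -5 + -9 = -14 — the printout disagrees here.
First deviation found at step 6; the corrected entry is top = -14.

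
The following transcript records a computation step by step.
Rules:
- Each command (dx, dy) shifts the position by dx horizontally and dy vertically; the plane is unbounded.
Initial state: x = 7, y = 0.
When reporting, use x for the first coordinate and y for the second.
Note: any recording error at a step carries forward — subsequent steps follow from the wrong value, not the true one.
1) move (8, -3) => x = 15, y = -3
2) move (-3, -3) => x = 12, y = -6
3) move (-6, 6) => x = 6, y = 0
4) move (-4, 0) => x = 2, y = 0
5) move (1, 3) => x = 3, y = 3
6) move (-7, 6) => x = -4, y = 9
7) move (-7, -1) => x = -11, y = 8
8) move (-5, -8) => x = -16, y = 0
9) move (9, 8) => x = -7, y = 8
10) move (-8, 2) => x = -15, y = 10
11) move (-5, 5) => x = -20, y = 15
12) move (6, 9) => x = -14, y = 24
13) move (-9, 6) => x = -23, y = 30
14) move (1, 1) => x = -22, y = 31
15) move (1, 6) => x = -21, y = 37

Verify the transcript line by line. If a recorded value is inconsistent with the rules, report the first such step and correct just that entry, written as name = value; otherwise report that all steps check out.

no error

Recomputing the run from the initial state:
step 1: x = 15, y = -3
step 2: x = 12, y = -6
step 3: x = 6, y = 0
step 4: x = 2, y = 0
step 5: x = 3, y = 3
step 6: x = -4, y = 9
step 7: x = -11, y = 8
step 8: x = -16, y = 0
step 9: x = -7, y = 8
step 10: x = -15, y = 10
step 11: x = -20, y = 15
step 12: x = -14, y = 24
step 13: x = -23, y = 30
step 14: x = -22, y = 31
step 15: x = -21, y = 37
This matches the transcript at every step.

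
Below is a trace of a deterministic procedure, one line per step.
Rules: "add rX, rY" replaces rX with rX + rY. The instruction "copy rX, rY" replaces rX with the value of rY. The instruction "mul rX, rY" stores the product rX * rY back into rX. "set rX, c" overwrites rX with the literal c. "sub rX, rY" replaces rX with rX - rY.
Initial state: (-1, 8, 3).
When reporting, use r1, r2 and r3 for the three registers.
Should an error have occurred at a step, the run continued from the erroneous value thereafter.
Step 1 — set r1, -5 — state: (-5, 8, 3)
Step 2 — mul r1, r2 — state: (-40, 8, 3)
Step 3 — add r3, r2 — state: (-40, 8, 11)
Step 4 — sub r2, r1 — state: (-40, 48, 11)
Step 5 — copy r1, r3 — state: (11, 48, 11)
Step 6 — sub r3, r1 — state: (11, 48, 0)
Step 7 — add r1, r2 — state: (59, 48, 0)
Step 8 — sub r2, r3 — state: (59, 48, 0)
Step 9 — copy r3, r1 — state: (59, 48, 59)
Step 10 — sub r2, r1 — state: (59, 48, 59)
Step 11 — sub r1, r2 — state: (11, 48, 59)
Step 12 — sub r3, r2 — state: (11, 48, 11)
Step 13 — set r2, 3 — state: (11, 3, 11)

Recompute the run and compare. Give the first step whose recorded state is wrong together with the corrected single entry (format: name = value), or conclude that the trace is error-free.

1. r1 = -5 (exactly as logged)
2. r1 = -5 * 8 = -40 (in agreement)
3. r3 = 3 + 8 = 11 (matches)
4. r2 = 8 - -40 = 48 (confirmed correct)
5. r1 = 11 (matches)
6. r3 = 11 - 11 = 0 (checks out)
7. r1 = 11 + 48 = 59 (same as recorded)
8. r2 = 48 - 0 = 48 (matches)
9. r3 = 59 (in agreement)
10. r2 = 48 - 59 = -11 (this is not what the trace shows)
That makes step 10 the first incorrect line — r2 = -11 is what it should show.

step 10, r2 = -11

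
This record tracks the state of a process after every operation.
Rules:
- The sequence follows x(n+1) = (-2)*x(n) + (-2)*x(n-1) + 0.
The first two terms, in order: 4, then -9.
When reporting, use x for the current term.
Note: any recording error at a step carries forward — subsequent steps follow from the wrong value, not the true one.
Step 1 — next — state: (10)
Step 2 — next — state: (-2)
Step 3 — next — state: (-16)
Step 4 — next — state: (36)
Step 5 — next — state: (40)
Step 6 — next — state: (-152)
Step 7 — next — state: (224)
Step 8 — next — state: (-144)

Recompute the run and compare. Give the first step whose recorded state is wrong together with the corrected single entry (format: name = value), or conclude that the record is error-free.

step 5, x = -40

1. x = -2*(-9) + (-2)*(4) + (0) = 10 (exactly as logged)
2. x = -2*(10) + (-2)*(-9) + (0) = -2 (matches)
3. x = -2*(-2) + (-2)*(10) + (0) = -16 (same as recorded)
4. x = -2*(-16) + (-2)*(-2) + (0) = 36 (consistent with the record)
5. x = -2*(36) + (-2)*(-16) + (0) = -40 (a discrepancy with the record)
The earliest wrong entry is at step 5: it should read x = -40.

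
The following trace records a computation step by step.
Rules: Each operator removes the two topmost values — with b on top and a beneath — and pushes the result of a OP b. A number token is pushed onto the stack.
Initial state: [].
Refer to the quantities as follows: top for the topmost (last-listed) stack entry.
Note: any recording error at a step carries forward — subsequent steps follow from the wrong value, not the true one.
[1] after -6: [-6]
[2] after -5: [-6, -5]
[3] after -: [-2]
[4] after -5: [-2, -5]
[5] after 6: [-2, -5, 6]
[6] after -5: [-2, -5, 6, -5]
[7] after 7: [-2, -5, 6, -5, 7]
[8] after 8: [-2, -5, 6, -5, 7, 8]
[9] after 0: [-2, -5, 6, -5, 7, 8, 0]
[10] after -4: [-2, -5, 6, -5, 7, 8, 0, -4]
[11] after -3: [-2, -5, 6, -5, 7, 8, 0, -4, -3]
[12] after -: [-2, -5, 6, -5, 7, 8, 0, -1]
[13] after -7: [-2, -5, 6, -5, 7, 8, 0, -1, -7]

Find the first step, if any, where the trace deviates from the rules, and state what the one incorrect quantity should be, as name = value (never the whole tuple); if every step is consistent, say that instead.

Recomputing the run from the initial state:
step 1: [-6]
step 2: [-6, -5]
step 3: [-1]
step 4: [-1, -5]
step 5: [-1, -5, 6]
step 6: [-1, -5, 6, -5]
step 7: [-1, -5, 6, -5, 7]
step 8: [-1, -5, 6, -5, 7, 8]
step 9: [-1, -5, 6, -5, 7, 8, 0]
step 10: [-1, -5, 6, -5, 7, 8, 0, -4]
step 11: [-1, -5, 6, -5, 7, 8, 0, -4, -3]
step 12: [-1, -5, 6, -5, 7, 8, 0, -1]
step 13: [-1, -5, 6, -5, 7, 8, 0, -1, -7]
The first disagreement with the trace is at step 3, where the value should be top = -1.

step 3, top = -1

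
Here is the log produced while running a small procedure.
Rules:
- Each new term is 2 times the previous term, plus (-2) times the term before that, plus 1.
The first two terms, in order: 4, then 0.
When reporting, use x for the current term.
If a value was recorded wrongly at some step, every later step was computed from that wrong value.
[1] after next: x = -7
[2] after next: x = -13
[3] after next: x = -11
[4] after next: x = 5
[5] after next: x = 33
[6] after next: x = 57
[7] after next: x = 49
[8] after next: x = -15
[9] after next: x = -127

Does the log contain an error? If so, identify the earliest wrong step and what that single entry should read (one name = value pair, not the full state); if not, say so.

Recomputing the run from the initial state:
step 1: x = -7
step 2: x = -13
step 3: x = -11
step 4: x = 5
step 5: x = 33
step 6: x = 57
step 7: x = 49
step 8: x = -15
step 9: x = -127
This matches the log at every step.

no error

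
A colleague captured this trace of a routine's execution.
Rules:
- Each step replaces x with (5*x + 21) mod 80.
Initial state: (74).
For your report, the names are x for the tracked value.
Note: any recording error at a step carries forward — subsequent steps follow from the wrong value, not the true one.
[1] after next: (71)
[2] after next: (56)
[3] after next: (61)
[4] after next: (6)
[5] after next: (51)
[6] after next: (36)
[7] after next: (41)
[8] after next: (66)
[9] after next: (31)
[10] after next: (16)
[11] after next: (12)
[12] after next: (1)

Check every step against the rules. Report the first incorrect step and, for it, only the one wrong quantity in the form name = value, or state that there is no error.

Step 1: x = (5*74 + 21) mod 80 = 71 — confirmed correct.
Step 2: x = (5*71 + 21) mod 80 = 56 — confirmed correct.
Step 3: x = (5*56 + 21) mod 80 = 61 — matches.
Step 4: x = (5*61 + 21) mod 80 = 6 — same as recorded.
Step 5: x = (5*6 + 21) mod 80 = 51 — exactly as logged.
Step 6: x = (5*51 + 21) mod 80 = 36 — exactly as logged.
Step 7: x = (5*36 + 21) mod 80 = 41 — consistent with the trace.
Step 8: x = (5*41 + 21) mod 80 = 66 — exactly as logged.
Step 9: x = (5*66 + 21) mod 80 = 31 — verified.
Step 10: x = (5*31 + 21) mod 80 = 16 — no discrepancy.
Step 11: x = (5*16 + 21) mod 80 = 21 — the entry is off here.
First incorrect step: 11; the correct value is x = 21.

step 11, x = 21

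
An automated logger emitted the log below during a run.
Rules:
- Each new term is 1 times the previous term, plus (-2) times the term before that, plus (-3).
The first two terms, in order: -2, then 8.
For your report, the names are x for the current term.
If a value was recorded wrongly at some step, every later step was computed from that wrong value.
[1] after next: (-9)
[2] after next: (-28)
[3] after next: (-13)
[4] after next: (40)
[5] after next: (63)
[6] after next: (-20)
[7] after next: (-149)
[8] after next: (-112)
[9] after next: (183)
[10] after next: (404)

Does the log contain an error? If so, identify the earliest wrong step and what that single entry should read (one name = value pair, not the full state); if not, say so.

step 1, x = 9

1. x = 1*(8) + (-2)*(-2) + (-3) = 9 (the log disagrees here)
Step 1 is the first one off; corrected, x = 9.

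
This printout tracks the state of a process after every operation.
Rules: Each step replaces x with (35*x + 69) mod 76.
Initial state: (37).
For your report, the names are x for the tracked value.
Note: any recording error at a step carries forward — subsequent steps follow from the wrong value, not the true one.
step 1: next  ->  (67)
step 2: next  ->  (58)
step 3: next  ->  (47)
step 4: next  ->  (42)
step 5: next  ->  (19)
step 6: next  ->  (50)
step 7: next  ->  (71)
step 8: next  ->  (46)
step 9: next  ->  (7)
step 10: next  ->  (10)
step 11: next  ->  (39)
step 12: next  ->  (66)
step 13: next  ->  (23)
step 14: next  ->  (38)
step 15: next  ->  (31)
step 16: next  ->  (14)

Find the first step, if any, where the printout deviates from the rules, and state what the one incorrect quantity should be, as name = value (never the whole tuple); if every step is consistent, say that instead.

Recomputing the run from the initial state:
step 1: x = 72
step 2: x = 5
step 3: x = 16
step 4: x = 21
step 5: x = 44
step 6: x = 13
step 7: x = 68
step 8: x = 17
step 9: x = 56
step 10: x = 53
step 11: x = 24
step 12: x = 73
step 13: x = 40
step 14: x = 25
step 15: x = 32
step 16: x = 49
The first disagreement with the printout is at step 1, where the value should be x = 72.

step 1, x = 72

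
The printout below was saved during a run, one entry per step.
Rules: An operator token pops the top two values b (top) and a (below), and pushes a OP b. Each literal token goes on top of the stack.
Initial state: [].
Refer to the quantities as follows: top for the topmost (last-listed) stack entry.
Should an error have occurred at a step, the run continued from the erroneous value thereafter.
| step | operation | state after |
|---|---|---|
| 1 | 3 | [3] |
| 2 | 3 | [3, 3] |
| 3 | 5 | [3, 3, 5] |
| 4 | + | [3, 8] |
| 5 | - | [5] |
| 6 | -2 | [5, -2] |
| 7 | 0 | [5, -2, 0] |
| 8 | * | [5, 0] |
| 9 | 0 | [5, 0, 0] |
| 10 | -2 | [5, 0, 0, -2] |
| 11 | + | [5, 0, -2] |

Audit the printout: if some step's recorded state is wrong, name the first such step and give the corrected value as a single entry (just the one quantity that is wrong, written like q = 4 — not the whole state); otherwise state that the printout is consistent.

Recomputing the run from the initial state:
step 1: [3]
step 2: [3, 3]
step 3: [3, 3, 5]
step 4: [3, 8]
step 5: [-5]
step 6: [-5, -2]
step 7: [-5, -2, 0]
step 8: [-5, 0]
step 9: [-5, 0, 0]
step 10: [-5, 0, 0, -2]
step 11: [-5, 0, -2]
The first disagreement with the printout is at step 5, where the value should be top = -5.

step 5, top = -5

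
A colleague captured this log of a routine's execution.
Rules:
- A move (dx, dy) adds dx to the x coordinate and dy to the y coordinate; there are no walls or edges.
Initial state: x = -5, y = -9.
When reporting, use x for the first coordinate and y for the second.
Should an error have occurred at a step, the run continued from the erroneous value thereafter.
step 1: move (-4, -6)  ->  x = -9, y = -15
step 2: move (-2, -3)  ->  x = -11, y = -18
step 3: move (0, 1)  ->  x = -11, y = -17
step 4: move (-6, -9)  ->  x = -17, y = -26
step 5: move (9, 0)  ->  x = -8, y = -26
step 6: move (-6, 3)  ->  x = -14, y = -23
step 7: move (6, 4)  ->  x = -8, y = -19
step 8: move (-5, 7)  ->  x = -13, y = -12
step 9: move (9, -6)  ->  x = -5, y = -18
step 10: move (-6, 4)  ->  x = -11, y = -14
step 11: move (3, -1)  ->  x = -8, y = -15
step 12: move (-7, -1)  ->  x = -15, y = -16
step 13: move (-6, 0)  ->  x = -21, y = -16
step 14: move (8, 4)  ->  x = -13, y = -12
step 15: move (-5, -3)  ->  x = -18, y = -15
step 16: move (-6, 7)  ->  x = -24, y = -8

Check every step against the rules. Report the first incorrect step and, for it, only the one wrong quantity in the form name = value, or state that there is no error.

step 1: x = -5 + (-4) = -9, y = -9 + (-6) = -15 -> same as recorded
step 2: x = -9 + (-2) = -11, y = -15 + (-3) = -18 -> same as recorded
step 3: x = -11 + (0) = -11, y = -18 + (1) = -17 -> exactly as logged
step 4: x = -11 + (-6) = -17, y = -17 + (-9) = -26 -> consistent with the log
step 5: x = -17 + (9) = -8, y = -26 + (0) = -26 -> same as recorded
step 6: x = -8 + (-6) = -14, y = -26 + (3) = -23 -> confirmed correct
step 7: x = -14 + (6) = -8, y = -23 + (4) = -19 -> exactly as logged
step 8: x = -8 + (-5) = -13, y = -19 + (7) = -12 -> exactly as logged
step 9: x = -13 + (9) = -4, y = -12 + (-6) = -18 -> first mismatch against the log
First incorrect step: 9; the correct value is x = -4.

step 9, x = -4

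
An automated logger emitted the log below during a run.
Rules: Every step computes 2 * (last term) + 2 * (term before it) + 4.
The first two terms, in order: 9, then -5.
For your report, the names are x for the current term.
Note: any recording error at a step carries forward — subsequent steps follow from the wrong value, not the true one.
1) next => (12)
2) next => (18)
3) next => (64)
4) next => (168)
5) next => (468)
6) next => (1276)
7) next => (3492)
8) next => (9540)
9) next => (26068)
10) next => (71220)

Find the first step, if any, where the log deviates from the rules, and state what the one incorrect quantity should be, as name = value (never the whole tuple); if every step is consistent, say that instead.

Recomputing the run from the initial state:
step 1: x = 12
step 2: x = 18
step 3: x = 64
step 4: x = 168
step 5: x = 468
step 6: x = 1276
step 7: x = 3492
step 8: x = 9540
step 9: x = 26068
step 10: x = 71220
This matches the log at every step.

no error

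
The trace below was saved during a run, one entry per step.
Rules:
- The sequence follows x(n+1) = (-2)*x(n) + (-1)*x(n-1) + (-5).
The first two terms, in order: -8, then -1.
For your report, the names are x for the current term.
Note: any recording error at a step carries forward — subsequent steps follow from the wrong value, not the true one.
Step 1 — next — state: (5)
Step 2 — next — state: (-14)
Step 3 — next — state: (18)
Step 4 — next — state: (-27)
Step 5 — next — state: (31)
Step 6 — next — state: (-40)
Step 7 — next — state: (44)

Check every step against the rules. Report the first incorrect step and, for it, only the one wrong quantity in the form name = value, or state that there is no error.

no error

step 1: x = -2*(-1) + (-1)*(-8) + (-5) = 5 -> in agreement
step 2: x = -2*(5) + (-1)*(-1) + (-5) = -14 -> consistent with the trace
step 3: x = -2*(-14) + (-1)*(5) + (-5) = 18 -> matches
step 4: x = -2*(18) + (-1)*(-14) + (-5) = -27 -> consistent with the trace
step 5: x = -2*(-27) + (-1)*(18) + (-5) = 31 -> in agreement
step 6: x = -2*(31) + (-1)*(-27) + (-5) = -40 -> confirmed correct
step 7: x = -2*(-40) + (-1)*(31) + (-5) = 44 -> agrees with the trace
All entries verified; no error found.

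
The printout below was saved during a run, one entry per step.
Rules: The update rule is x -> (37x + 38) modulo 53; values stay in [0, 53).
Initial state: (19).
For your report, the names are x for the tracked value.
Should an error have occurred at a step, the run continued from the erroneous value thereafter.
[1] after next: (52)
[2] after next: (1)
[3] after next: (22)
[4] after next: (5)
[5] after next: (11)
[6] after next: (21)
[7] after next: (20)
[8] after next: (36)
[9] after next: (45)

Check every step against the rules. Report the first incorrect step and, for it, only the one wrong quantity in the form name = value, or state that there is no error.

step 1: x = (37*19 + 38) mod 53 = 52 -> agrees with the printout
step 2: x = (37*52 + 38) mod 53 = 1 -> checks out
step 3: x = (37*1 + 38) mod 53 = 22 -> same as recorded
step 4: x = (37*22 + 38) mod 53 = 4 -> the printout has a different value
First incorrect step: 4; the correct value is x = 4.

step 4, x = 4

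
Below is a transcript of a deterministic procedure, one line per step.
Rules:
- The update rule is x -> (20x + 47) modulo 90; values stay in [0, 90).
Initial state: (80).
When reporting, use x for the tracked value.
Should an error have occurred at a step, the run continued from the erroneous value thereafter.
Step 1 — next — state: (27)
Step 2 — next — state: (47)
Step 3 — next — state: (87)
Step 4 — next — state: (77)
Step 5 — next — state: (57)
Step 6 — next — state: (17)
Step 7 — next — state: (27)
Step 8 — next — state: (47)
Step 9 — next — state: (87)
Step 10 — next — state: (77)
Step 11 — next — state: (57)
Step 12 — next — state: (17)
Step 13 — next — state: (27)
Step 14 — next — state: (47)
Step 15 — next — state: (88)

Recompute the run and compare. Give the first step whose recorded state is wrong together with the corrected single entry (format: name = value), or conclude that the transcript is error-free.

1. x = (20*80 + 47) mod 90 = 27 (verified)
2. x = (20*27 + 47) mod 90 = 47 (confirmed correct)
3. x = (20*47 + 47) mod 90 = 87 (matches)
4. x = (20*87 + 47) mod 90 = 77 (agrees with the transcript)
5. x = (20*77 + 47) mod 90 = 57 (agrees with the transcript)
6. x = (20*57 + 47) mod 90 = 17 (matches)
7. x = (20*17 + 47) mod 90 = 27 (in agreement)
8. x = (20*27 + 47) mod 90 = 47 (agrees with the transcript)
9. x = (20*47 + 47) mod 90 = 87 (consistent with the transcript)
10. x = (20*87 + 47) mod 90 = 77 (confirmed correct)
11. x = (20*77 + 47) mod 90 = 57 (agrees with the transcript)
12. x = (20*57 + 47) mod 90 = 17 (confirmed correct)
13. x = (20*17 + 47) mod 90 = 27 (same as recorded)
14. x = (20*27 + 47) mod 90 = 47 (matches)
15. x = (20*47 + 47) mod 90 = 87 (the transcript disagrees here)
That makes step 15 the first incorrect line — x = 87 is what it should show.

step 15, x = 87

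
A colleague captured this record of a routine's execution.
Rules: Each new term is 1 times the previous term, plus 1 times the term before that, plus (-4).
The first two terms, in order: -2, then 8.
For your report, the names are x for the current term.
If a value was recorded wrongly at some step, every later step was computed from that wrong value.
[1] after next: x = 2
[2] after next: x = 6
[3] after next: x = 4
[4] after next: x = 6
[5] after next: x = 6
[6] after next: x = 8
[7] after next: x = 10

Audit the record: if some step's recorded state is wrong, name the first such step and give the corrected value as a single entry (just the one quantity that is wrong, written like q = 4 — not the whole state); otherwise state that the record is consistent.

no error

step 1: x = 1*(8) + (1)*(-2) + (-4) = 2 -> checks out
step 2: x = 1*(2) + (1)*(8) + (-4) = 6 -> in agreement
step 3: x = 1*(6) + (1)*(2) + (-4) = 4 -> in agreement
step 4: x = 1*(4) + (1)*(6) + (-4) = 6 -> matches
step 5: x = 1*(6) + (1)*(4) + (-4) = 6 -> in agreement
step 6: x = 1*(6) + (1)*(6) + (-4) = 8 -> verified
step 7: x = 1*(8) + (1)*(6) + (-4) = 10 -> in agreement
The recomputation confirms every line.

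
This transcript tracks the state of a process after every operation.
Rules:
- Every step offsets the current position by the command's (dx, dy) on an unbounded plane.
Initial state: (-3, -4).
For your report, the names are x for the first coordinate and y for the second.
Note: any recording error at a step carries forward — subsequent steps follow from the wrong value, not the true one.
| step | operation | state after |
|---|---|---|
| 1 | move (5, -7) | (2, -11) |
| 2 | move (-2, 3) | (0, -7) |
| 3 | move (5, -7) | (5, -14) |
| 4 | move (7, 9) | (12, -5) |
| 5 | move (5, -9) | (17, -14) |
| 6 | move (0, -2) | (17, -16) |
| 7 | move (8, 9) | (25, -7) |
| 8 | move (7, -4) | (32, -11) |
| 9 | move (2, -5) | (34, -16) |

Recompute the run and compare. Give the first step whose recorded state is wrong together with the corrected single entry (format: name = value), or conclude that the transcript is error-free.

Recomputing the run from the initial state:
step 1: x = 2, y = -11
step 2: x = 0, y = -8
step 3: x = 5, y = -15
step 4: x = 12, y = -6
step 5: x = 17, y = -15
step 6: x = 17, y = -17
step 7: x = 25, y = -8
step 8: x = 32, y = -12
step 9: x = 34, y = -17
The first disagreement with the transcript is at step 2, where the value should be y = -8.

step 2, y = -8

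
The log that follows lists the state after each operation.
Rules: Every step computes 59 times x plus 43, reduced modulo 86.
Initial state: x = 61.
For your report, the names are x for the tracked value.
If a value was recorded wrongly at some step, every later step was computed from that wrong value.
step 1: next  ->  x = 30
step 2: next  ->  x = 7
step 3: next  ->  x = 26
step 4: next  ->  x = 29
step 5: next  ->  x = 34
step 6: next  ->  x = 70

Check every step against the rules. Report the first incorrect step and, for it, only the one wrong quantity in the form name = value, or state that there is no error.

1. x = (59*61 + 43) mod 86 = 30 (agrees with the log)
2. x = (59*30 + 43) mod 86 = 7 (in agreement)
3. x = (59*7 + 43) mod 86 = 26 (exactly as logged)
4. x = (59*26 + 43) mod 86 = 29 (checks out)
5. x = (59*29 + 43) mod 86 = 34 (agrees with the log)
6. x = (59*34 + 43) mod 86 = 71 (the log has a different value)
Conclusion: step 6 carries the first error; the entry should be x = 71.

step 6, x = 71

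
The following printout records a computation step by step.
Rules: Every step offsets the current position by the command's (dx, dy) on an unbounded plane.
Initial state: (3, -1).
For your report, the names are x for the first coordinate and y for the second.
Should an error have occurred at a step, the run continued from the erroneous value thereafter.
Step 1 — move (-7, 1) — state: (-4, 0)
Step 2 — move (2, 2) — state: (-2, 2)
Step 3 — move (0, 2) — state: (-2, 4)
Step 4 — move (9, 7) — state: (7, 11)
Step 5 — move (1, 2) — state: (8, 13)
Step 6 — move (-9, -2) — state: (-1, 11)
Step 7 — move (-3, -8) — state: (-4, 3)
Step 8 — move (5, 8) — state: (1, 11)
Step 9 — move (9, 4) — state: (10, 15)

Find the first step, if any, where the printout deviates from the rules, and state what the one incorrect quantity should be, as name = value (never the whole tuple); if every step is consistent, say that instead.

no error

1. x = 3 + (-7) = -4, y = -1 + (1) = 0 (agrees with the printout)
2. x = -4 + (2) = -2, y = 0 + (2) = 2 (in agreement)
3. x = -2 + (0) = -2, y = 2 + (2) = 4 (exactly as logged)
4. x = -2 + (9) = 7, y = 4 + (7) = 11 (no discrepancy)
5. x = 7 + (1) = 8, y = 11 + (2) = 13 (agrees with the printout)
6. x = 8 + (-9) = -1, y = 13 + (-2) = 11 (no discrepancy)
7. x = -1 + (-3) = -4, y = 11 + (-8) = 3 (verified)
8. x = -4 + (5) = 1, y = 3 + (8) = 11 (confirmed correct)
9. x = 1 + (9) = 10, y = 11 + (4) = 15 (same as recorded)
No step deviates from the rules.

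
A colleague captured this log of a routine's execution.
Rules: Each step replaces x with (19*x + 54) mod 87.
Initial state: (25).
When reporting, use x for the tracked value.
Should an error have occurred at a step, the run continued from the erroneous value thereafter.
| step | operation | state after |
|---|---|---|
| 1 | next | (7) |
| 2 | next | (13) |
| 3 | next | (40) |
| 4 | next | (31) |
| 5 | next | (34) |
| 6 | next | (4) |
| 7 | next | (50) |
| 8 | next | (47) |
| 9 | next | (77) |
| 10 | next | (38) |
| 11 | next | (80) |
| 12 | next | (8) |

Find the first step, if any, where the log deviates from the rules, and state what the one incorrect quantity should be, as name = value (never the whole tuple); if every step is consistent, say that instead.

Recomputing the run from the initial state:
step 1: x = 7
step 2: x = 13
step 3: x = 40
step 4: x = 31
step 5: x = 34
step 6: x = 4
step 7: x = 43
step 8: x = 1
step 9: x = 73
step 10: x = 49
step 11: x = 28
step 12: x = 64
The first disagreement with the log is at step 7, where the value should be x = 43.

step 7, x = 43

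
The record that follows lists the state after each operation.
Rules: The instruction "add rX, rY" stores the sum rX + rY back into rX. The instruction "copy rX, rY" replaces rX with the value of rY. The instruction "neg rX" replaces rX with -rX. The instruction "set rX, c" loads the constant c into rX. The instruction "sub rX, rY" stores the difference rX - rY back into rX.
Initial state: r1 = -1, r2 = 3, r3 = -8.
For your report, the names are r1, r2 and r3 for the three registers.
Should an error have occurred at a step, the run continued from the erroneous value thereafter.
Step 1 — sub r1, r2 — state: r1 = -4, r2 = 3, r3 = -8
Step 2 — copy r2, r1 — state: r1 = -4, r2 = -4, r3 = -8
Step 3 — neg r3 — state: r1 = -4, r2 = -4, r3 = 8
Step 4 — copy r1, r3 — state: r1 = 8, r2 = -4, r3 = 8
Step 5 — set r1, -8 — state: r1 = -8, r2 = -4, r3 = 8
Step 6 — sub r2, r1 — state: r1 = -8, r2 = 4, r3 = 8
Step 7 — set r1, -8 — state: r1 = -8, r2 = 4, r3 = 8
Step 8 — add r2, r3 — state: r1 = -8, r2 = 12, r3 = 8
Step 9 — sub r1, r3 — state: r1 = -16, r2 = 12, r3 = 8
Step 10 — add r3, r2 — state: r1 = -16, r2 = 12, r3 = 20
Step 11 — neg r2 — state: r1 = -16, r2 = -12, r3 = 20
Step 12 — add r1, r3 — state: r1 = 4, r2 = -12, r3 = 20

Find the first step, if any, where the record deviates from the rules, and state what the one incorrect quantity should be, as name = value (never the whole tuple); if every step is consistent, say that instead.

no error

Step 1: r1 = -1 - 3 = -4 — confirmed correct.
Step 2: r2 = -4 — verified.
Step 3: r3 = -(-8) = 8 — exactly as logged.
Step 4: r1 = 8 — in agreement.
Step 5: r1 = -8 — no discrepancy.
Step 6: r2 = -4 - -8 = 4 — exactly as logged.
Step 7: r1 = -8 — verified.
Step 8: r2 = 4 + 8 = 12 — checks out.
Step 9: r1 = -8 - 8 = -16 — agrees with the record.
Step 10: r3 = 8 + 12 = 20 — exactly as logged.
Step 11: r2 = -(12) = -12 — confirmed correct.
Step 12: r1 = -16 + 20 = 4 — agrees with the record.
Every step is consistent.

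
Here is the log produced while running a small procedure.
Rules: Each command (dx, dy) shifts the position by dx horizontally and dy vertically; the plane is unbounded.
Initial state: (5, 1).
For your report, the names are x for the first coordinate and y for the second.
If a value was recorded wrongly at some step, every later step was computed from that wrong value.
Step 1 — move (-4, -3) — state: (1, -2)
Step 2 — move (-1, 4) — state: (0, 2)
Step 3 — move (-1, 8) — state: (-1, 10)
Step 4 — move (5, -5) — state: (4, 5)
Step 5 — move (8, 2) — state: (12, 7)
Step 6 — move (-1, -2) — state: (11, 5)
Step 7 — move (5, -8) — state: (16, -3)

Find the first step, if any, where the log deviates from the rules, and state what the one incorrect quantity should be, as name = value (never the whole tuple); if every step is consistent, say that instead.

Recomputing the run from the initial state:
step 1: x = 1, y = -2
step 2: x = 0, y = 2
step 3: x = -1, y = 10
step 4: x = 4, y = 5
step 5: x = 12, y = 7
step 6: x = 11, y = 5
step 7: x = 16, y = -3
This matches the log at every step.

no error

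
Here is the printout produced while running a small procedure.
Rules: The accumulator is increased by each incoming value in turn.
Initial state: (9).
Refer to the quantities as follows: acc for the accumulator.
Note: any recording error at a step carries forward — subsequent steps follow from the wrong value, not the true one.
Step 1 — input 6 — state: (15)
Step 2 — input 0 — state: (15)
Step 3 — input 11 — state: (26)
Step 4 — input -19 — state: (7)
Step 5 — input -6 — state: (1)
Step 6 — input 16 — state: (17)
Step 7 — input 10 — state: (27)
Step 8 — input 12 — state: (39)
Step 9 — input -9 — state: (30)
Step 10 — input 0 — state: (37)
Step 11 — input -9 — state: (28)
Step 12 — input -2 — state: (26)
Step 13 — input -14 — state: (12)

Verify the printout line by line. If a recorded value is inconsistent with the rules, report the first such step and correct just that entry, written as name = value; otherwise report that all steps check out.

step 10, acc = 30

Recomputing the run from the initial state:
step 1: acc = 15
step 2: acc = 15
step 3: acc = 26
step 4: acc = 7
step 5: acc = 1
step 6: acc = 17
step 7: acc = 27
step 8: acc = 39
step 9: acc = 30
step 10: acc = 30
step 11: acc = 21
step 12: acc = 19
step 13: acc = 5
The first disagreement with the printout is at step 10, where the value should be acc = 30.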